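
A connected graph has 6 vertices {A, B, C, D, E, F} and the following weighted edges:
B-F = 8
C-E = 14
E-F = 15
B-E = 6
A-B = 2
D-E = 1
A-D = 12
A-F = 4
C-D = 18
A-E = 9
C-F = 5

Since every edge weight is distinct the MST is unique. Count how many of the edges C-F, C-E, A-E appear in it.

1

Kruskal: consider edges lightest-first.
D-E (1): add. Components now {A} {B} {C} {D,E} {F}
A-B (2): add. Components now {A,B} {C} {D,E} {F}
A-F (4): add. Components now {A,B,F} {C} {D,E}
C-F (5): add. Components now {A,B,C,F} {D,E}
B-E (6): add. Components now {A,B,C,D,E,F}
MST edge set: {D-E, A-B, A-F, C-F, B-E}.
Of the listed edges, {C-F} are in the MST → 1.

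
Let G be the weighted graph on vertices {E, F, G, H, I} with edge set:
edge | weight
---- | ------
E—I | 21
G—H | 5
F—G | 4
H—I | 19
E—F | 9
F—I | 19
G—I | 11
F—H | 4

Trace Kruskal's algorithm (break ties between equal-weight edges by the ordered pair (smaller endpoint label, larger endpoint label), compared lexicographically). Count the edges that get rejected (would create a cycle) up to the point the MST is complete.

Kruskal: consider edges lightest-first.
F—G (4): add. Components now {E} {F,G} {H} {I}
F—H (4): add. Components now {E} {F,G,H} {I}
G—H (5): skip — G and H already connected.
E—F (9): add. Components now {E,F,G,H} {I}
G—I (11): add. Components now {E,F,G,H,I}
Edges rejected before the tree was complete: 1.

1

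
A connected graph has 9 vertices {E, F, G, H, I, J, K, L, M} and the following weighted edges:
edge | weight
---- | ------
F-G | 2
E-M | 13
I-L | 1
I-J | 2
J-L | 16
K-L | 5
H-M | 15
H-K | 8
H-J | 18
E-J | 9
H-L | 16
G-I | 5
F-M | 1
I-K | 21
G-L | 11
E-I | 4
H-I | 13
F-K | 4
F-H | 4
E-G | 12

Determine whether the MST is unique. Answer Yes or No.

No

Kruskal's algorithm — process edges by increasing weight (ties by edge label):
F-M (1): add — endpoints in different components.
I-L (1): add — endpoints in different components.
F-G (2): add — endpoints in different components.
I-J (2): add — endpoints in different components.
E-I (4): add — endpoints in different components.
F-H (4): add — endpoints in different components.
F-K (4): add — endpoints in different components.
G-I (5): add — endpoints in different components.
Non-tree edge K-L has weight 5, equal to the heaviest edge on its tree cycle — swapping gives another MST of the same weight. Not unique.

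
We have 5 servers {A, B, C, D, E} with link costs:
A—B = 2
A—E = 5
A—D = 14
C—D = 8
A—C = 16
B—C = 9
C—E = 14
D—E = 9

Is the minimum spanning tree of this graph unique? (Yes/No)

No

Kruskal: consider edges lightest-first.
A—B (2): add — endpoints in different components.
A—E (5): add — endpoints in different components.
C—D (8): add — endpoints in different components.
B—C (9): add — endpoints in different components.
Non-tree edge D—E has weight 9, equal to the heaviest edge on its tree cycle — swapping gives another MST of the same weight. Not unique.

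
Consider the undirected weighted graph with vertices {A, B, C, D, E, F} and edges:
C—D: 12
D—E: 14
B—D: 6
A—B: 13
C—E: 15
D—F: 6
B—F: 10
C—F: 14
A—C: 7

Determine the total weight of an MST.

45

Prim's algorithm from D:
Step 1: frontier [B—D 6, D—F 6, C—D 12, D—E 14] → take B—D (6); add B.
Step 2: frontier [B—F 10, A—B 13, D—F 6, C—D 12, D—E 14] → take D—F (6); add F.
Step 3: frontier [A—B 13, C—D 12, D—E 14, C—F 14] → take C—D (12); add C.
Step 4: frontier [A—B 13, A—C 7, C—E 15, D—E 14] → take A—C (7); add A.
Step 5: frontier [C—E 15, D—E 14] → take D—E (14); add E.
MST edges: B—D, D—F, C—D, A—C, D—E; total weight 6+6+12+7+14 = 45.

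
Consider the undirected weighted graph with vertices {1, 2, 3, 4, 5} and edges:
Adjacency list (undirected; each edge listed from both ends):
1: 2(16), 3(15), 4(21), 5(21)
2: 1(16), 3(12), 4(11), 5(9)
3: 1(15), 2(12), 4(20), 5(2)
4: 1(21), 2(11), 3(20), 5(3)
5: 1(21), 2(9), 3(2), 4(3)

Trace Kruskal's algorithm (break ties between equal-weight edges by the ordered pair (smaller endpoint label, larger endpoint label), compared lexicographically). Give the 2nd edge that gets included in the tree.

Kruskal: consider edges lightest-first.
3–5 (2): add — endpoints in different components.
4–5 (3): add — endpoints in different components.
2–5 (9): add — endpoints in different components.
2–4 (11): skip — 2 and 4 already connected.
2–3 (12): skip — 2 and 3 already connected.
1–3 (15): add — endpoints in different components.
The 2nd edge added is 4–5.

4-5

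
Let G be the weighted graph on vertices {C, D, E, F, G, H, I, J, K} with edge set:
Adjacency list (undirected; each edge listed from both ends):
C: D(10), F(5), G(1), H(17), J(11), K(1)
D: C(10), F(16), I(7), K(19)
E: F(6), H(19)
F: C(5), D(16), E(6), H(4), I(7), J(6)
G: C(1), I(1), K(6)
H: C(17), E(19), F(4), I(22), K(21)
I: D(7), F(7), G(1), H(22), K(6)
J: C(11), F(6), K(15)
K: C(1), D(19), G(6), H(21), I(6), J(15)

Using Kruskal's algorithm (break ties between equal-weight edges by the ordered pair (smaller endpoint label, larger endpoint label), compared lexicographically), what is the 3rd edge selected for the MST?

Sort edges by weight, then run Kruskal:
C–G (1): add — endpoints in different components.
C–K (1): add — endpoints in different components.
G–I (1): add — endpoints in different components.
F–H (4): add — endpoints in different components.
C–F (5): add — endpoints in different components.
E–F (6): add — endpoints in different components.
F–J (6): add — endpoints in different components.
G–K (6): skip — G and K already connected.
I–K (6): skip — I and K already connected.
D–I (7): add — endpoints in different components.
The 3rd edge added is G–I.

G-I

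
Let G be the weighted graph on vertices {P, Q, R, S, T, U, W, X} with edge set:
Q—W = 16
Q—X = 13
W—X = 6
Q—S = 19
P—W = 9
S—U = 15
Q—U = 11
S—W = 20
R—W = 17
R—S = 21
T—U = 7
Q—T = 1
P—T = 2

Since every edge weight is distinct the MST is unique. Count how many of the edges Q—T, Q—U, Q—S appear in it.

Sort edges by weight, then run Kruskal:
Q—T (1): add — endpoints in different components.
P—T (2): add — endpoints in different components.
W—X (6): add — endpoints in different components.
T—U (7): add — endpoints in different components.
P—W (9): add — endpoints in different components.
Q—U (11): skip — U and Q already connected.
Q—X (13): skip — Q and X already connected.
S—U (15): add — endpoints in different components.
Q—W (16): skip — Q and W already connected.
R—W (17): add — endpoints in different components.
MST edge set: {Q—T, P—T, W—X, T—U, P—W, S—U, R—W}.
Of the listed edges, {Q—T} are in the MST → 1.

1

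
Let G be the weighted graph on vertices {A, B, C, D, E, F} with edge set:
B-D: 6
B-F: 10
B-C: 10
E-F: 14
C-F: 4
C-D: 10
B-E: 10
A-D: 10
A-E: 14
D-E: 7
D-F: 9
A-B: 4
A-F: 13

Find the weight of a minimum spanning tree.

Kruskal: consider edges lightest-first.
A-B (4): add. Components now {A,B} {C} {D} {E} {F}
C-F (4): add. Components now {A,B} {C,F} {D} {E}
B-D (6): add. Components now {A,B,D} {C,F} {E}
D-E (7): add. Components now {A,B,D,E} {C,F}
D-F (9): add. Components now {A,B,C,D,E,F}
MST edges: A-B, C-F, B-D, D-E, D-F; total weight 4+4+6+7+9 = 30.

30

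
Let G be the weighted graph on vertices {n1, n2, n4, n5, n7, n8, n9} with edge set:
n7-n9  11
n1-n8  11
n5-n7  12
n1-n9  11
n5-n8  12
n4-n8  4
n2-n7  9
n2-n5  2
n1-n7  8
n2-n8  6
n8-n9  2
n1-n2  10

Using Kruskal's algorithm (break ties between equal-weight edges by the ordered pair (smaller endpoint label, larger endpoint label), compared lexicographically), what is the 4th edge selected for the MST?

Kruskal: consider edges lightest-first.
n2-n5 (2): add — endpoints in different components.
n8-n9 (2): add — endpoints in different components.
n4-n8 (4): add — endpoints in different components.
n2-n8 (6): add — endpoints in different components.
n1-n7 (8): add — endpoints in different components.
n2-n7 (9): add — endpoints in different components.
The 4th edge added is n2-n8.

n2-n8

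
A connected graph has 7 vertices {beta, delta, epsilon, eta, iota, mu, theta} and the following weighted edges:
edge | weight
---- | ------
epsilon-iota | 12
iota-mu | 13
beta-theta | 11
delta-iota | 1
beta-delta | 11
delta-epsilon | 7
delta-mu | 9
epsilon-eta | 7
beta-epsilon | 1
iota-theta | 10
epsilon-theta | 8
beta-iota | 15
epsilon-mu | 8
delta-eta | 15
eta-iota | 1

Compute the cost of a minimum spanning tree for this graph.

Sort edges by weight, then run Kruskal:
beta-epsilon (1): add — endpoints in different components.
delta-iota (1): add — endpoints in different components.
eta-iota (1): add — endpoints in different components.
delta-epsilon (7): add — endpoints in different components.
epsilon-eta (7): skip — eta and epsilon already connected.
epsilon-mu (8): add — endpoints in different components.
epsilon-theta (8): add — endpoints in different components.
MST edges: beta-epsilon, delta-iota, eta-iota, delta-epsilon, epsilon-mu, epsilon-theta; total weight 1+1+1+7+8+8 = 26.

26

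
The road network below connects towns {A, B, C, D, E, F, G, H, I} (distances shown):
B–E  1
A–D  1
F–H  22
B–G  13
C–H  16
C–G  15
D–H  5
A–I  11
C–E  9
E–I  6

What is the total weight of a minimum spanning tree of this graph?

Kruskal's algorithm — process edges by increasing weight (ties by edge label):
A–D (1): add — endpoints in different components.
B–E (1): add — endpoints in different components.
D–H (5): add — endpoints in different components.
E–I (6): add — endpoints in different components.
C–E (9): add — endpoints in different components.
A–I (11): add — endpoints in different components.
B–G (13): add — endpoints in different components.
C–G (15): skip — C and G already connected.
C–H (16): skip — C and H already connected.
F–H (22): add — endpoints in different components.
MST edges: A–D, B–E, D–H, E–I, C–E, A–I, B–G, F–H; total weight 1+1+5+6+9+11+13+22 = 68.

68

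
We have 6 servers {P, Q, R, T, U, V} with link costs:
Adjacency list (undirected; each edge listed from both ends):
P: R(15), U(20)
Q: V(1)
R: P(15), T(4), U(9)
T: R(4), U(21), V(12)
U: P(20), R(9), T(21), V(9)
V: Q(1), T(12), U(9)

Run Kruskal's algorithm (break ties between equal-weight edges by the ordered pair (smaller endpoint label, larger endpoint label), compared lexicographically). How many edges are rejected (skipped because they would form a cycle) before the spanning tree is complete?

1

Kruskal: consider edges lightest-first.
Q—V (1): add. Components now {Q,V} {P} {T} {R} {U}
R—T (4): add. Components now {Q,V} {P} {R,T} {U}
R—U (9): add. Components now {Q,V} {P} {R,T,U}
U—V (9): add. Components now {Q,R,T,U,V} {P}
T—V (12): skip — T and V already connected.
P—R (15): add. Components now {P,Q,R,T,U,V}
Edges rejected before the tree was complete: 1.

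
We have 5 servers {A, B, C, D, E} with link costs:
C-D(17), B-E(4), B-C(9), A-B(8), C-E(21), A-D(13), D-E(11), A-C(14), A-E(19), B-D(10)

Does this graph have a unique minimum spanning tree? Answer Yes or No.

Sort edges by weight, then run Kruskal:
B-E (4): add. Components now {A} {B,E} {C} {D}
A-B (8): add. Components now {A,B,E} {C} {D}
B-C (9): add. Components now {A,B,C,E} {D}
B-D (10): add. Components now {A,B,C,D,E}
Every non-tree edge has weight strictly greater than the heaviest edge on the tree path between its endpoints, so the MST is unique.

Yes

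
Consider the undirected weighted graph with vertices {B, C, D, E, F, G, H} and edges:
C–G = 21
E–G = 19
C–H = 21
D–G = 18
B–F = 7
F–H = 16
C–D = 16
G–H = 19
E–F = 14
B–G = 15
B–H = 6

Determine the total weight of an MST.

Sort edges by weight, then run Kruskal:
B–H (6): add — endpoints in different components.
B–F (7): add — endpoints in different components.
E–F (14): add — endpoints in different components.
B–G (15): add — endpoints in different components.
C–D (16): add — endpoints in different components.
F–H (16): skip — F and H already connected.
D–G (18): add — endpoints in different components.
MST edges: B–H, B–F, E–F, B–G, C–D, D–G; total weight 6+7+14+15+16+18 = 76.

76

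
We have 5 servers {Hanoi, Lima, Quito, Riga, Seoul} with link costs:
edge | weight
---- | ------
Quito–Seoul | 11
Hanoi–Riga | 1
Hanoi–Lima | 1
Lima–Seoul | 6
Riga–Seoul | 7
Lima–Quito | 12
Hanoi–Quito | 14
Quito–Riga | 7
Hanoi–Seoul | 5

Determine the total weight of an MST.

Kruskal's algorithm — process edges by increasing weight (ties by edge label):
Hanoi–Lima (1): add — endpoints in different components.
Hanoi–Riga (1): add — endpoints in different components.
Hanoi–Seoul (5): add — endpoints in different components.
Lima–Seoul (6): skip — Seoul and Lima already connected.
Quito–Riga (7): add — endpoints in different components.
MST edges: Hanoi–Lima, Hanoi–Riga, Hanoi–Seoul, Quito–Riga; total weight 1+1+5+7 = 14.

14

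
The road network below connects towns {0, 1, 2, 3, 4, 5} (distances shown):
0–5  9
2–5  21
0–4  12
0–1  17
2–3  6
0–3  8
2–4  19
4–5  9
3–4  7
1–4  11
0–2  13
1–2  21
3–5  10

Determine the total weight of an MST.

Prim's algorithm from 2:
Step 1: cheapest edge leaving the tree is 2–3 (6); add 3.
Step 2: cheapest edge leaving the tree is 3–4 (7); add 4.
Step 3: cheapest edge leaving the tree is 0–3 (8); add 0.
Step 4: cheapest edge leaving the tree is 0–5 (9); add 5.
Step 5: cheapest edge leaving the tree is 1–4 (11); add 1.
MST edges: 2–3, 3–4, 0–3, 0–5, 1–4; total weight 6+7+8+9+11 = 41.

41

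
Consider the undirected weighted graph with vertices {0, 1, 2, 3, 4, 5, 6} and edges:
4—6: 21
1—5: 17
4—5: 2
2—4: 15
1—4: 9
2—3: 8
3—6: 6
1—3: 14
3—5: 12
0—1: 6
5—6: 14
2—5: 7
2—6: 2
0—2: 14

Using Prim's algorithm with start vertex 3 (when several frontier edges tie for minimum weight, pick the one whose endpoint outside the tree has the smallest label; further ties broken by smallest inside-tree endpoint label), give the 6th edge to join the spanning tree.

0-1

Prim's algorithm from 3:
Step 1: frontier [3—6 6, 2—3 8, 3—5 12, 1—3 14] → take 3—6 (6); add 6.
Step 2: frontier [2—3 8, 3—5 12, 1—3 14, 2—6 2, 5—6 14, 4—6 21] → take 2—6 (2); add 2.
Step 3: frontier [2—5 7, 0—2 14, 2—4 15, 3—5 12, 1—3 14, 5—6 14, 4—6 21] → take 2—5 (7); add 5.
Step 4: frontier [0—2 14, 2—4 15, 1—3 14, 4—5 2, 1—5 17, 4—6 21] → take 4—5 (2); add 4.
Step 5: frontier [0—2 14, 1—3 14, 1—4 9, 1—5 17] → take 1—4 (9); add 1.
Step 6: frontier [0—1 6, 0—2 14] → take 0—1 (6); add 0.
The 6th edge added is 0—1.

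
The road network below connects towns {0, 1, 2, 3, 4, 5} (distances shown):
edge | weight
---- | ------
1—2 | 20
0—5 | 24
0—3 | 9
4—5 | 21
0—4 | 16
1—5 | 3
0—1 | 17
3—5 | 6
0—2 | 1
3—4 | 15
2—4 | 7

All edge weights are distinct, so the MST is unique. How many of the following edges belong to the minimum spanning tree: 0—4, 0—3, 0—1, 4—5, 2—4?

Kruskal's algorithm — process edges by increasing weight (ties by edge label):
0—2 (1): add — endpoints in different components.
1—5 (3): add — endpoints in different components.
3—5 (6): add — endpoints in different components.
2—4 (7): add — endpoints in different components.
0—3 (9): add — endpoints in different components.
MST edge set: {0—2, 1—5, 3—5, 2—4, 0—3}.
Of the listed edges, {0—3, 2—4} are in the MST → 2.

2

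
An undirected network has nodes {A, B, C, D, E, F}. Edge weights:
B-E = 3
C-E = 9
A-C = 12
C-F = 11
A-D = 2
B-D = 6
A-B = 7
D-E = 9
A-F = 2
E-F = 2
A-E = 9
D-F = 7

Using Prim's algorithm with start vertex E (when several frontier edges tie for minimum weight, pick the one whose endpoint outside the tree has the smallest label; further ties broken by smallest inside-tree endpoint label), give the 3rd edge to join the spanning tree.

Prim's algorithm from E:
Step 1: cheapest edge leaving the tree is E-F (2); add F.
Step 2: cheapest edge leaving the tree is A-F (2); add A.
Step 3: cheapest edge leaving the tree is A-D (2); add D.
Step 4: cheapest edge leaving the tree is B-E (3); add B.
Step 5: cheapest edge leaving the tree is C-E (9); add C.
The 3rd edge added is A-D.

A-D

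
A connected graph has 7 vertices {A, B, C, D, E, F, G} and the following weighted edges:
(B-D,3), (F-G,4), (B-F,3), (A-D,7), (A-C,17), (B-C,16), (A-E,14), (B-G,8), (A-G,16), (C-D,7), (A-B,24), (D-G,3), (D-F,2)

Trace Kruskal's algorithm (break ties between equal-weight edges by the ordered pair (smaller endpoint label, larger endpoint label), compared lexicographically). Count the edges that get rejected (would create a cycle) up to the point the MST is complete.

Kruskal: consider edges lightest-first.
D-F (2): add. Components now {A} {B} {C} {D,F} {E} {G}
B-D (3): add. Components now {A} {B,D,F} {C} {E} {G}
B-F (3): skip — B and F already connected.
D-G (3): add. Components now {A} {B,D,F,G} {C} {E}
F-G (4): skip — F and G already connected.
A-D (7): add. Components now {A,B,D,F,G} {C} {E}
C-D (7): add. Components now {A,B,C,D,F,G} {E}
B-G (8): skip — B and G already connected.
A-E (14): add. Components now {A,B,C,D,E,F,G}
Edges rejected before the tree was complete: 3.

3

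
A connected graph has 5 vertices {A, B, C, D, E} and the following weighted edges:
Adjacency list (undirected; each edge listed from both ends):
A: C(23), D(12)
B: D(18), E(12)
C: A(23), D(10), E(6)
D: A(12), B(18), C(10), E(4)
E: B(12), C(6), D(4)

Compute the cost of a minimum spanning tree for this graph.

Prim's algorithm from A:
Step 1: frontier [A–D 12, A–C 23] → take A–D (12); add D.
Step 2: frontier [A–C 23, D–E 4, C–D 10, B–D 18] → take D–E (4); add E.
Step 3: frontier [A–C 23, C–D 10, B–D 18, C–E 6, B–E 12] → take C–E (6); add C.
Step 4: frontier [B–D 18, B–E 12] → take B–E (12); add B.
MST edges: A–D, D–E, C–E, B–E; total weight 12+4+6+12 = 34.

34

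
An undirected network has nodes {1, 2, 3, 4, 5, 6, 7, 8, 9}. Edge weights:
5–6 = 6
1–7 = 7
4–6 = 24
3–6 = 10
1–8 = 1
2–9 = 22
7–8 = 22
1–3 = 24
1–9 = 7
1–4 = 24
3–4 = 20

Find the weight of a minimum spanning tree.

97

Sort edges by weight, then run Kruskal:
1–8 (1): add — endpoints in different components.
5–6 (6): add — endpoints in different components.
1–7 (7): add — endpoints in different components.
1–9 (7): add — endpoints in different components.
3–6 (10): add — endpoints in different components.
3–4 (20): add — endpoints in different components.
2–9 (22): add — endpoints in different components.
7–8 (22): skip — 7 and 8 already connected.
1–3 (24): add — endpoints in different components.
MST edges: 1–8, 5–6, 1–7, 1–9, 3–6, 3–4, 2–9, 1–3; total weight 1+6+7+7+10+20+22+24 = 97.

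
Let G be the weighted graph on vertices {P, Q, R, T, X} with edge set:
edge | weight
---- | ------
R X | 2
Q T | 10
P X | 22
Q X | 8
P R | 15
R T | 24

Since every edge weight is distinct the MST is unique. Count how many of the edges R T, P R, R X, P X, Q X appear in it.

Sort edges by weight, then run Kruskal:
R X (2): add. Components now {R,X} {P} {Q} {T}
Q X (8): add. Components now {Q,R,X} {P} {T}
Q T (10): add. Components now {Q,R,T,X} {P}
P R (15): add. Components now {P,Q,R,T,X}
MST edge set: {R X, Q X, Q T, P R}.
Of the listed edges, {P R, R X, Q X} are in the MST → 3.

3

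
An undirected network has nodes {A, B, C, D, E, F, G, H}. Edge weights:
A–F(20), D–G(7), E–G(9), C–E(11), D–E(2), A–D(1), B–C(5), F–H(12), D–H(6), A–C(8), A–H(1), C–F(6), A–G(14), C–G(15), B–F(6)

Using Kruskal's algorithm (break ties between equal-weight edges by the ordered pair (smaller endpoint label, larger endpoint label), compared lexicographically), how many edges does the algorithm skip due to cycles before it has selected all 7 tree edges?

2

Kruskal's algorithm — process edges by increasing weight (ties by edge label):
A–D (1): add — endpoints in different components.
A–H (1): add — endpoints in different components.
D–E (2): add — endpoints in different components.
B–C (5): add — endpoints in different components.
B–F (6): add — endpoints in different components.
C–F (6): skip — C and F already connected.
D–H (6): skip — D and H already connected.
D–G (7): add — endpoints in different components.
A–C (8): add — endpoints in different components.
Edges rejected before the tree was complete: 2.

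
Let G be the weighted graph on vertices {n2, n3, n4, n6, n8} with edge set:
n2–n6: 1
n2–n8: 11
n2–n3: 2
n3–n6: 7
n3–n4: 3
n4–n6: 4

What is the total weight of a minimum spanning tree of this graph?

Prim, starting at n3.
Step 1: cheapest edge leaving the tree is n2–n3 (2); add n2.
Step 2: cheapest edge leaving the tree is n2–n6 (1); add n6.
Step 3: cheapest edge leaving the tree is n3–n4 (3); add n4.
Step 4: cheapest edge leaving the tree is n2–n8 (11); add n8.
MST edges: n2–n3, n2–n6, n3–n4, n2–n8; total weight 2+1+3+11 = 17.

17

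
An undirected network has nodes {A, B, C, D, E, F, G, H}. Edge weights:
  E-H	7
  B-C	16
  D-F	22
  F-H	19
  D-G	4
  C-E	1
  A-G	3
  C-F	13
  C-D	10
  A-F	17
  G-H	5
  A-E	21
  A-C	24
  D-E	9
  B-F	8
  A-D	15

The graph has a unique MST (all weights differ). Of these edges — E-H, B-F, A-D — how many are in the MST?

Kruskal's algorithm — process edges by increasing weight (ties by edge label):
C-E (1): add — endpoints in different components.
A-G (3): add — endpoints in different components.
D-G (4): add — endpoints in different components.
G-H (5): add — endpoints in different components.
E-H (7): add — endpoints in different components.
B-F (8): add — endpoints in different components.
D-E (9): skip — D and E already connected.
C-D (10): skip — C and D already connected.
C-F (13): add — endpoints in different components.
MST edge set: {C-E, A-G, D-G, G-H, E-H, B-F, C-F}.
Of the listed edges, {E-H, B-F} are in the MST → 2.

2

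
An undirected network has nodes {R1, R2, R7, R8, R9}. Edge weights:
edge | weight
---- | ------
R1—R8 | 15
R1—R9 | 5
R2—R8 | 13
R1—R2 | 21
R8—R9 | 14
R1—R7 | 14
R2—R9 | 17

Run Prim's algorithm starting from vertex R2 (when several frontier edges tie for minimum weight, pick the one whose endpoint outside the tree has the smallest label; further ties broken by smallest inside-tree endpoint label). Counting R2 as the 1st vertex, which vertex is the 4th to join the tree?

R1

Prim's algorithm from R2:
Step 1: frontier [R2—R8 13, R2—R9 17, R1—R2 21] → take R2—R8 (13); add R8.
Step 2: frontier [R2—R9 17, R1—R2 21, R8—R9 14, R1—R8 15] → take R8—R9 (14); add R9.
Step 3: frontier [R1—R2 21, R1—R8 15, R1—R9 5] → take R1—R9 (5); add R1.
Step 4: frontier [R1—R7 14] → take R1—R7 (14); add R7.
Vertex order: R2, R8, R9, R1, R7. The 4th vertex is R1.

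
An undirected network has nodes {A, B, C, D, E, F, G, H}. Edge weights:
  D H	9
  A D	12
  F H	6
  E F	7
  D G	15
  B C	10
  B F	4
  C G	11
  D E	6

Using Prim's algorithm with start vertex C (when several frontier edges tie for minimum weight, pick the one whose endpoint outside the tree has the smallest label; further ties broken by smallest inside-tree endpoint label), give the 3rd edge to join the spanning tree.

Grow the tree from C using Prim:
Step 1: cheapest edge leaving the tree is B C (10); add B.
Step 2: cheapest edge leaving the tree is B F (4); add F.
Step 3: cheapest edge leaving the tree is F H (6); add H.
Step 4: cheapest edge leaving the tree is E F (7); add E.
Step 5: cheapest edge leaving the tree is D E (6); add D.
Step 6: cheapest edge leaving the tree is C G (11); add G.
Step 7: cheapest edge leaving the tree is A D (12); add A.
The 3rd edge added is F H.

F-H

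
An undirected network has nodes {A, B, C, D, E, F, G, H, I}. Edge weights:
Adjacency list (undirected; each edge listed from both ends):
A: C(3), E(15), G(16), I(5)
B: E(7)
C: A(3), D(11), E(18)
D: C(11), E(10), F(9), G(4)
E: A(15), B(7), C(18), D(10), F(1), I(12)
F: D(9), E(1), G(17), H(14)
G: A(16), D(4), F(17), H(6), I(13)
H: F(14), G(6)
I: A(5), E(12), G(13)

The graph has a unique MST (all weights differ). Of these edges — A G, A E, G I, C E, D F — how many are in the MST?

1

Kruskal: consider edges lightest-first.
E F (1): add — endpoints in different components.
A C (3): add — endpoints in different components.
D G (4): add — endpoints in different components.
A I (5): add — endpoints in different components.
G H (6): add — endpoints in different components.
B E (7): add — endpoints in different components.
D F (9): add — endpoints in different components.
D E (10): skip — D and E already connected.
C D (11): add — endpoints in different components.
MST edge set: {E F, A C, D G, A I, G H, B E, D F, C D}.
Of the listed edges, {D F} are in the MST → 1.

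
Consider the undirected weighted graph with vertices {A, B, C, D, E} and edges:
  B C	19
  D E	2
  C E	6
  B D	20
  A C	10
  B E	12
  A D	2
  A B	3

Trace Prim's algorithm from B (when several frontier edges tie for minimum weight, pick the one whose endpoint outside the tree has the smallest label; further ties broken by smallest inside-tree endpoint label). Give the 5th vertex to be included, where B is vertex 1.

C

Grow the tree from B using Prim:
Step 1: frontier [A B 3, B E 12, B C 19, B D 20] → take A B (3); add A.
Step 2: frontier [A D 2, A C 10, B E 12, B C 19, B D 20] → take A D (2); add D.
Step 3: frontier [A C 10, B E 12, B C 19, D E 2] → take D E (2); add E.
Step 4: frontier [A C 10, B C 19, C E 6] → take C E (6); add C.
Vertex order: B, A, D, E, C. The 5th vertex is C.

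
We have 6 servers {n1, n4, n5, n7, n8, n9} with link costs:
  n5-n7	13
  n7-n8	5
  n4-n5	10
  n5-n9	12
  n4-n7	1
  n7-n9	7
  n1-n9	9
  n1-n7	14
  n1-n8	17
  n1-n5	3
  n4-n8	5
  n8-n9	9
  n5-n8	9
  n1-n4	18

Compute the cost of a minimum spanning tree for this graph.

25

Sort edges by weight, then run Kruskal:
n4-n7 (1): add. Components now {n4,n7} {n9} {n5} {n8} {n1}
n1-n5 (3): add. Components now {n4,n7} {n9} {n1,n5} {n8}
n4-n8 (5): add. Components now {n4,n7,n8} {n9} {n1,n5}
n7-n8 (5): skip — n7 and n8 already connected.
n7-n9 (7): add. Components now {n4,n7,n8,n9} {n1,n5}
n1-n9 (9): add. Components now {n1,n4,n5,n7,n8,n9}
MST edges: n4-n7, n1-n5, n4-n8, n7-n9, n1-n9; total weight 1+3+5+7+9 = 25.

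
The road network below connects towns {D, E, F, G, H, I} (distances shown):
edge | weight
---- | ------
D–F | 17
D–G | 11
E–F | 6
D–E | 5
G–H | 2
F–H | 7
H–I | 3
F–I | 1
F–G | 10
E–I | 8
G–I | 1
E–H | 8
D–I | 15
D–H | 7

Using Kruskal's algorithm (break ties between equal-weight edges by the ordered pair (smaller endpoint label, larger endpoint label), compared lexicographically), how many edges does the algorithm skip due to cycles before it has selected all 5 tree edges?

1

Kruskal: consider edges lightest-first.
F–I (1): add — endpoints in different components.
G–I (1): add — endpoints in different components.
G–H (2): add — endpoints in different components.
H–I (3): skip — H and I already connected.
D–E (5): add — endpoints in different components.
E–F (6): add — endpoints in different components.
Edges rejected before the tree was complete: 1.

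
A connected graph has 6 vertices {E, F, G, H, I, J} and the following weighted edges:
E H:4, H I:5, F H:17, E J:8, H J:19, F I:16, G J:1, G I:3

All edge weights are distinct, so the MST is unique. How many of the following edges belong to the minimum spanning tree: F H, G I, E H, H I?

3

Sort edges by weight, then run Kruskal:
G J (1): add. Components now {E} {F} {G,J} {H} {I}
G I (3): add. Components now {E} {F} {G,I,J} {H}
E H (4): add. Components now {E,H} {F} {G,I,J}
H I (5): add. Components now {E,G,H,I,J} {F}
E J (8): skip — E and J already connected.
F I (16): add. Components now {E,F,G,H,I,J}
MST edge set: {G J, G I, E H, H I, F I}.
Of the listed edges, {G I, E H, H I} are in the MST → 3.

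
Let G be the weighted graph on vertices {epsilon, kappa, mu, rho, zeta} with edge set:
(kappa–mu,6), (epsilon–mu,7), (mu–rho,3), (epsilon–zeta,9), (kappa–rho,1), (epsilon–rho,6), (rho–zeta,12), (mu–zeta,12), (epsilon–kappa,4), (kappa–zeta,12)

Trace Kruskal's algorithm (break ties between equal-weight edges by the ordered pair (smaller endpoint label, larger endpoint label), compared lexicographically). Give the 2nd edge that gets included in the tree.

Kruskal: consider edges lightest-first.
kappa–rho (1): add — endpoints in different components.
mu–rho (3): add — endpoints in different components.
epsilon–kappa (4): add — endpoints in different components.
epsilon–rho (6): skip — epsilon and rho already connected.
kappa–mu (6): skip — kappa and mu already connected.
epsilon–mu (7): skip — epsilon and mu already connected.
epsilon–zeta (9): add — endpoints in different components.
The 2nd edge added is mu–rho.

mu-rho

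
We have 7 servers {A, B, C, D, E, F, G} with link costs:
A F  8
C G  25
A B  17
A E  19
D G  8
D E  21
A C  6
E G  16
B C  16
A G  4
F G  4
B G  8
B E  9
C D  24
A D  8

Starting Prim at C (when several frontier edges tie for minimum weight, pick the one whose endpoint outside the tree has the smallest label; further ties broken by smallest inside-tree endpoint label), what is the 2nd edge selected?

A-G

Prim, starting at C.
Step 1: cheapest edge leaving the tree is A C (6); add A.
Step 2: cheapest edge leaving the tree is A G (4); add G.
Step 3: cheapest edge leaving the tree is F G (4); add F.
Step 4: cheapest edge leaving the tree is B G (8); add B.
Step 5: cheapest edge leaving the tree is A D (8); add D.
Step 6: cheapest edge leaving the tree is B E (9); add E.
The 2nd edge added is A G.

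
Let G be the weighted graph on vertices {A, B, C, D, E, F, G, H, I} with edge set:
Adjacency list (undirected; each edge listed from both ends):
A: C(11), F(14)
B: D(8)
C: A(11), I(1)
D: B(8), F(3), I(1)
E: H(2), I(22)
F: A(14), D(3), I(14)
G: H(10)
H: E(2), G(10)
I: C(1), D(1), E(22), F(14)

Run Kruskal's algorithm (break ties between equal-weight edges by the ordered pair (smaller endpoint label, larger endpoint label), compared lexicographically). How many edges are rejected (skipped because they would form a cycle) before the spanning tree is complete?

2

Kruskal: consider edges lightest-first.
C-I (1): add — endpoints in different components.
D-I (1): add — endpoints in different components.
E-H (2): add — endpoints in different components.
D-F (3): add — endpoints in different components.
B-D (8): add — endpoints in different components.
G-H (10): add — endpoints in different components.
A-C (11): add — endpoints in different components.
A-F (14): skip — A and F already connected.
F-I (14): skip — F and I already connected.
E-I (22): add — endpoints in different components.
Edges rejected before the tree was complete: 2.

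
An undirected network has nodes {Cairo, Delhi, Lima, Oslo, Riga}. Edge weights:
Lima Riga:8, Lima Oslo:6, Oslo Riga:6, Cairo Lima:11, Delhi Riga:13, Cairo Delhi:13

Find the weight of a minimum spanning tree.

36

Kruskal's algorithm — process edges by increasing weight (ties by edge label):
Lima Oslo (6): add — endpoints in different components.
Oslo Riga (6): add — endpoints in different components.
Lima Riga (8): skip — Lima and Riga already connected.
Cairo Lima (11): add — endpoints in different components.
Cairo Delhi (13): add — endpoints in different components.
MST edges: Lima Oslo, Oslo Riga, Cairo Lima, Cairo Delhi; total weight 6+6+11+13 = 36.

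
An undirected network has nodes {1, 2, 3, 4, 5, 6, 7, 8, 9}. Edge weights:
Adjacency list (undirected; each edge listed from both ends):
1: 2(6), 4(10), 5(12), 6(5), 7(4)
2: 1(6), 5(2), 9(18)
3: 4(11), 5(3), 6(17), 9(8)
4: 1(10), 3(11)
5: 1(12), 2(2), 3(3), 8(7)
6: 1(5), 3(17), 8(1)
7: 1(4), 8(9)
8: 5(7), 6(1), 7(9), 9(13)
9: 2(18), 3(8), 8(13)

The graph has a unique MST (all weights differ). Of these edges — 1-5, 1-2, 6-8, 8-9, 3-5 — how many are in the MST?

Sort edges by weight, then run Kruskal:
6-8 (1): add — endpoints in different components.
2-5 (2): add — endpoints in different components.
3-5 (3): add — endpoints in different components.
1-7 (4): add — endpoints in different components.
1-6 (5): add — endpoints in different components.
1-2 (6): add — endpoints in different components.
5-8 (7): skip — 5 and 8 already connected.
3-9 (8): add — endpoints in different components.
7-8 (9): skip — 7 and 8 already connected.
1-4 (10): add — endpoints in different components.
MST edge set: {6-8, 2-5, 3-5, 1-7, 1-6, 1-2, 3-9, 1-4}.
Of the listed edges, {1-2, 6-8, 3-5} are in the MST → 3.

3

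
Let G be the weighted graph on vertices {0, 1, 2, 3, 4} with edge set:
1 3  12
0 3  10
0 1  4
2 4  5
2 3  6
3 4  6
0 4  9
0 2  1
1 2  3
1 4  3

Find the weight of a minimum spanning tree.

Kruskal: consider edges lightest-first.
0 2 (1): add. Components now {0,2} {1} {3} {4}
1 2 (3): add. Components now {0,1,2} {3} {4}
1 4 (3): add. Components now {0,1,2,4} {3}
0 1 (4): skip — 0 and 1 already connected.
2 4 (5): skip — 2 and 4 already connected.
2 3 (6): add. Components now {0,1,2,3,4}
MST edges: 0 2, 1 2, 1 4, 2 3; total weight 1+3+3+6 = 13.

13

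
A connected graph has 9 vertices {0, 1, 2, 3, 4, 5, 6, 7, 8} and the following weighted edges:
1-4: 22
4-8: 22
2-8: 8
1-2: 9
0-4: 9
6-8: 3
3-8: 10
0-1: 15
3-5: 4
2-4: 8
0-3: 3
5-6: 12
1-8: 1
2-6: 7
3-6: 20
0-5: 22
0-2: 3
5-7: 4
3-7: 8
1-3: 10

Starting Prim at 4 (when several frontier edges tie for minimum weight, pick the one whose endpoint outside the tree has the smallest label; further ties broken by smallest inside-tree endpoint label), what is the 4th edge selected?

3-5

Prim's algorithm from 4:
Step 1: cheapest edge leaving the tree is 2-4 (8); add 2.
Step 2: cheapest edge leaving the tree is 0-2 (3); add 0.
Step 3: cheapest edge leaving the tree is 0-3 (3); add 3.
Step 4: cheapest edge leaving the tree is 3-5 (4); add 5.
Step 5: cheapest edge leaving the tree is 5-7 (4); add 7.
Step 6: cheapest edge leaving the tree is 2-6 (7); add 6.
Step 7: cheapest edge leaving the tree is 6-8 (3); add 8.
Step 8: cheapest edge leaving the tree is 1-8 (1); add 1.
The 4th edge added is 3-5.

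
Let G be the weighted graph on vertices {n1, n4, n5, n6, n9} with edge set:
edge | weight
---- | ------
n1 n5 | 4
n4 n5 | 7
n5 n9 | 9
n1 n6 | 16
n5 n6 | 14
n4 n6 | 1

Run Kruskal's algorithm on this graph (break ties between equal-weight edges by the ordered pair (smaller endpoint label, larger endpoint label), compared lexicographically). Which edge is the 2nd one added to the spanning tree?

Kruskal's algorithm — process edges by increasing weight (ties by edge label):
n4 n6 (1): add — endpoints in different components.
n1 n5 (4): add — endpoints in different components.
n4 n5 (7): add — endpoints in different components.
n5 n9 (9): add — endpoints in different components.
The 2nd edge added is n1 n5.

n1-n5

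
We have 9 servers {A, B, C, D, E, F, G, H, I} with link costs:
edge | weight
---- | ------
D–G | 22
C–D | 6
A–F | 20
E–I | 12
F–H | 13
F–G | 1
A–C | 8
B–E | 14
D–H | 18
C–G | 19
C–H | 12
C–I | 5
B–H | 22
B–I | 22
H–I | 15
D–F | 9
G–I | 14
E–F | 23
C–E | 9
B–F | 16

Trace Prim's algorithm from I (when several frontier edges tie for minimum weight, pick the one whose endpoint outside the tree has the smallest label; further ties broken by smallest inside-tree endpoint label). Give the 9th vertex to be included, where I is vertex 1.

Grow the tree from I using Prim:
Step 1: cheapest edge leaving the tree is C–I (5); add C.
Step 2: cheapest edge leaving the tree is C–D (6); add D.
Step 3: cheapest edge leaving the tree is A–C (8); add A.
Step 4: cheapest edge leaving the tree is C–E (9); add E.
Step 5: cheapest edge leaving the tree is D–F (9); add F.
Step 6: cheapest edge leaving the tree is F–G (1); add G.
Step 7: cheapest edge leaving the tree is C–H (12); add H.
Step 8: cheapest edge leaving the tree is B–E (14); add B.
Vertex order: I, C, D, A, E, F, G, H, B. The 9th vertex is B.

B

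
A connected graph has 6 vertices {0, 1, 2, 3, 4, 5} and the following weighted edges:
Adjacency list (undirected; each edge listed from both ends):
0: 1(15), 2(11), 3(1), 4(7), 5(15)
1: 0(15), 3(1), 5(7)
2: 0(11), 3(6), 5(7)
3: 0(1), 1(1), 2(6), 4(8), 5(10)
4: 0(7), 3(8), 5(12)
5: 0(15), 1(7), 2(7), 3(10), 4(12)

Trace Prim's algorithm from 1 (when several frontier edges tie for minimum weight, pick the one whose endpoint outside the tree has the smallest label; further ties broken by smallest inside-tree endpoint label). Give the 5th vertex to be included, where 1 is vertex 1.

4

Prim's algorithm from 1:
Step 1: cheapest edge leaving the tree is 1-3 (1); add 3.
Step 2: cheapest edge leaving the tree is 0-3 (1); add 0.
Step 3: cheapest edge leaving the tree is 2-3 (6); add 2.
Step 4: cheapest edge leaving the tree is 0-4 (7); add 4.
Step 5: cheapest edge leaving the tree is 1-5 (7); add 5.
Vertex order: 1, 3, 0, 2, 4, 5. The 5th vertex is 4.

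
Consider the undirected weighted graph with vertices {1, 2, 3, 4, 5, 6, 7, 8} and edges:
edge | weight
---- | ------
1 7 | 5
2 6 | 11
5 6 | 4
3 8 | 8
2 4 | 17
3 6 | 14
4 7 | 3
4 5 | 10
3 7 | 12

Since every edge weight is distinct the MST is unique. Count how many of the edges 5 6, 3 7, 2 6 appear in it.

3

Kruskal: consider edges lightest-first.
4 7 (3): add — endpoints in different components.
5 6 (4): add — endpoints in different components.
1 7 (5): add — endpoints in different components.
3 8 (8): add — endpoints in different components.
4 5 (10): add — endpoints in different components.
2 6 (11): add — endpoints in different components.
3 7 (12): add — endpoints in different components.
MST edge set: {4 7, 5 6, 1 7, 3 8, 4 5, 2 6, 3 7}.
Of the listed edges, {5 6, 3 7, 2 6} are in the MST → 3.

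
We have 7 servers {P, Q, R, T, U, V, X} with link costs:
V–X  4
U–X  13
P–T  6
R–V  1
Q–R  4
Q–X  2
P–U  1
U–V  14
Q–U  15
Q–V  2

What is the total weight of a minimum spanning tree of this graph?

25

Sort edges by weight, then run Kruskal:
P–U (1): add. Components now {V} {X} {P,U} {Q} {T} {R}
R–V (1): add. Components now {R,V} {X} {P,U} {Q} {T}
Q–V (2): add. Components now {Q,R,V} {X} {P,U} {T}
Q–X (2): add. Components now {Q,R,V,X} {P,U} {T}
Q–R (4): skip — Q and R already connected.
V–X (4): skip — V and X already connected.
P–T (6): add. Components now {Q,R,V,X} {P,T,U}
U–X (13): add. Components now {P,Q,R,T,U,V,X}
MST edges: P–U, R–V, Q–V, Q–X, P–T, U–X; total weight 1+1+2+2+6+13 = 25.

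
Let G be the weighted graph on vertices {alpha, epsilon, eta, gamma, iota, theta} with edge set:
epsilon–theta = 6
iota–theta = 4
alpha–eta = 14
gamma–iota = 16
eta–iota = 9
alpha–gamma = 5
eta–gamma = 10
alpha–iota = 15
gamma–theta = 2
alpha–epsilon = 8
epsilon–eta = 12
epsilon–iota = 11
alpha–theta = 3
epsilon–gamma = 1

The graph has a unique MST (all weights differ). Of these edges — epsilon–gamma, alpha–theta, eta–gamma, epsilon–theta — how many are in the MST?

Kruskal's algorithm — process edges by increasing weight (ties by edge label):
epsilon–gamma (1): add. Components now {iota} {eta} {theta} {epsilon,gamma} {alpha}
gamma–theta (2): add. Components now {iota} {eta} {epsilon,gamma,theta} {alpha}
alpha–theta (3): add. Components now {iota} {eta} {alpha,epsilon,gamma,theta}
iota–theta (4): add. Components now {alpha,epsilon,gamma,iota,theta} {eta}
alpha–gamma (5): skip — gamma and alpha already connected.
epsilon–theta (6): skip — theta and epsilon already connected.
alpha–epsilon (8): skip — alpha and epsilon already connected.
eta–iota (9): add. Components now {alpha,epsilon,eta,gamma,iota,theta}
MST edge set: {epsilon–gamma, gamma–theta, alpha–theta, iota–theta, eta–iota}.
Of the listed edges, {epsilon–gamma, alpha–theta} are in the MST → 2.

2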